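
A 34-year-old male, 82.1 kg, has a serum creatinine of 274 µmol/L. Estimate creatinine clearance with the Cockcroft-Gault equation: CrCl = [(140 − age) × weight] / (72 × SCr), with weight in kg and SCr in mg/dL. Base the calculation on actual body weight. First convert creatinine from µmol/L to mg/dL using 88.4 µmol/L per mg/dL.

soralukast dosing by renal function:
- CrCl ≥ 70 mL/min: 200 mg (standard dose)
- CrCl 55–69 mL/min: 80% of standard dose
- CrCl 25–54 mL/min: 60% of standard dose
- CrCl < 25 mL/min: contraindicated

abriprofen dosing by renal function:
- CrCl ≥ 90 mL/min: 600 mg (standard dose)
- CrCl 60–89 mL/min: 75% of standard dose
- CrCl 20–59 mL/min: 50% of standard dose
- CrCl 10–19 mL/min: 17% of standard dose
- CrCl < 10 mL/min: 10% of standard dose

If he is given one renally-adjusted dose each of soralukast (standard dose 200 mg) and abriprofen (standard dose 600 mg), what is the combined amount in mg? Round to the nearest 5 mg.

420 mg

SCr = 274 / 88.4 = 3.1 mg/dL
CrCl = (140 − 34) × 82.1 / (72 × 3.1) = 8702.6 / 223.20 ≈ 39.0 mL/min
CrCl ≈ 39 mL/min.
soralukast: 25–54 mL/min → 60% of 200 mg = 120 mg.
abriprofen: 20–59 mL/min → 50% of 600 mg = 300 mg.
Total = 120 + 300 = 420 mg.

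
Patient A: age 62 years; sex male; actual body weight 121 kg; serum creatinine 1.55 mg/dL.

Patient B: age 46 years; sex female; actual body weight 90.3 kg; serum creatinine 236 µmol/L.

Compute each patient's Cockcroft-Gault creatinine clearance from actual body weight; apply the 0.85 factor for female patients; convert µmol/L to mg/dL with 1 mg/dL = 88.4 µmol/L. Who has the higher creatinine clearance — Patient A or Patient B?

Patient A

Patient A: CrCl = (140 − 62) × 121 / (72 × 1.55) = 9438.0 / 111.60 ≈ 84.6 mL/min
Patient B: SCr = 236 / 88.4 = 2.67 mg/dL
Patient B: CrCl = (140 − 46) × 90.3 / (72 × 2.67) × 0.85 = 8488.2 / 192.24 × 0.85 ≈ 37.5 mL/min
84.6 vs 37.5 mL/min → Patient A is higher.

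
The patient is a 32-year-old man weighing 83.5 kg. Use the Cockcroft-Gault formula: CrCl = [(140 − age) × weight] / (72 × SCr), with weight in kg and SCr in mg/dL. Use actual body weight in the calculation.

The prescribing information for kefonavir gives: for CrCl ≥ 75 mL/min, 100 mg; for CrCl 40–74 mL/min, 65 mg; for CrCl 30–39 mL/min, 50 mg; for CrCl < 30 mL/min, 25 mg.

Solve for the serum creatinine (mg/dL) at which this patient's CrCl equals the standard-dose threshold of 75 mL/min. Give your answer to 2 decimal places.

1.67 mg/dL

Standard dose requires CrCl ≥ 75 mL/min.
Set (140 − 32) × 83.5 / (72 × SCr) = 75
SCr = (140 − 32) × 83.5 / (72 × 75) = 1.670 mg/dL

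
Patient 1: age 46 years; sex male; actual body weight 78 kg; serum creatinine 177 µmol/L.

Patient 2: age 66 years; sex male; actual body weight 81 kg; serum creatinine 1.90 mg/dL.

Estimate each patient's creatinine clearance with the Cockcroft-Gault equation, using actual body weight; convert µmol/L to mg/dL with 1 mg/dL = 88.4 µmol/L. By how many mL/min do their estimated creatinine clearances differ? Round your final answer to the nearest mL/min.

Patient 1: SCr = 177 / 88.4 = 2.002 mg/dL
Patient 1: CrCl = (140 − 46) × 78 / (72 × 2.002) = 7332.0 / 144.14 ≈ 50.9 mL/min
Patient 2: CrCl = (140 − 66) × 81 / (72 × 1.9) = 5994.0 / 136.80 ≈ 43.8 mL/min
|50.9 − 43.8| = 7.1 mL/min

7 mL/min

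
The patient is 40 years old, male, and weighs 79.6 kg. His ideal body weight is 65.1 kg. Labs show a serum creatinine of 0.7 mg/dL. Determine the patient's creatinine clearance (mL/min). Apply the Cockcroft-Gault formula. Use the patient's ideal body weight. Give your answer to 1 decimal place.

CrCl = (140 − 40) × 65.1 / (72 × 0.7) = 6510.0 / 50.40 ≈ 129.2 mL/min

129.2 mL/min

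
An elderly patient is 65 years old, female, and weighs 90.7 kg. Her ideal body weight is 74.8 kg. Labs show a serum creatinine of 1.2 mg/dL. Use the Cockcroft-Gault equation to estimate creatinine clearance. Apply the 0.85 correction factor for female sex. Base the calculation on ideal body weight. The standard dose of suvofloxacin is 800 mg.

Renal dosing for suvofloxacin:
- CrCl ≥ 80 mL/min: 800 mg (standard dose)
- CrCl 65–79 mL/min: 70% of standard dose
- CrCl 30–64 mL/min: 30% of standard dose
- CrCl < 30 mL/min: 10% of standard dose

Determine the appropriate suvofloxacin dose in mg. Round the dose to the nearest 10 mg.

240 mg

CrCl = (140 − 65) × 74.8 / (72 × 1.2) × 0.85 = 5610.0 / 86.40 × 0.85 ≈ 55.2 mL/min
CrCl ≈ 55 mL/min → bracket 30–64 mL/min.
30% of 800 mg = 240 mg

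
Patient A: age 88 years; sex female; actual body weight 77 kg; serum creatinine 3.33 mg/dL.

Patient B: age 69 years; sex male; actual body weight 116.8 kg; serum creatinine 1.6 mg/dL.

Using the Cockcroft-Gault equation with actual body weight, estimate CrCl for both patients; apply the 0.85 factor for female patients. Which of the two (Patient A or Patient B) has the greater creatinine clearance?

Patient A: CrCl = (140 − 88) × 77 / (72 × 3.33) × 0.85 = 4004.0 / 239.76 × 0.85 ≈ 14.2 mL/min
Patient B: CrCl = (140 − 69) × 116.8 / (72 × 1.6) = 8292.8 / 115.20 ≈ 72.0 mL/min
14.2 vs 72.0 mL/min → Patient B is higher.

Patient B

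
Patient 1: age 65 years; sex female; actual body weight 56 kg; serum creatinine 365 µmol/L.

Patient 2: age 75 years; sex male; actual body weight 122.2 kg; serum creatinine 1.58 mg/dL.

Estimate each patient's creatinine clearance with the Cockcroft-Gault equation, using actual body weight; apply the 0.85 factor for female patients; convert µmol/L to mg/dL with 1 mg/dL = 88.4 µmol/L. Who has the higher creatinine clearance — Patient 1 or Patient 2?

Patient 2

Patient 1: SCr = 365 / 88.4 = 4.129 mg/dL
Patient 1: CrCl = (140 − 65) × 56 / (72 × 4.129) × 0.85 = 4200.0 / 297.29 × 0.85 ≈ 12.0 mL/min
Patient 2: CrCl = (140 − 75) × 122.2 / (72 × 1.58) = 7943.0 / 113.76 ≈ 69.8 mL/min
12.0 vs 69.8 mL/min → Patient 2 is higher.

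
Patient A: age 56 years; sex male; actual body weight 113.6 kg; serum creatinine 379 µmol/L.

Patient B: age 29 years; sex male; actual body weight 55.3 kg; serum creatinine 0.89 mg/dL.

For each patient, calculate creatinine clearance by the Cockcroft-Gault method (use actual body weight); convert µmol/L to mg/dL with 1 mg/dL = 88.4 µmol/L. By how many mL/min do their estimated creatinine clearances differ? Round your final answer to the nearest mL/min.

Patient A: SCr = 379 / 88.4 = 4.287 mg/dL
Patient A: CrCl = (140 − 56) × 113.6 / (72 × 4.287) = 9542.4 / 308.66 ≈ 30.9 mL/min
Patient B: CrCl = (140 − 29) × 55.3 / (72 × 0.89) = 6138.3 / 64.08 ≈ 95.8 mL/min
|30.9 − 95.8| = 64.9 mL/min

65 mL/min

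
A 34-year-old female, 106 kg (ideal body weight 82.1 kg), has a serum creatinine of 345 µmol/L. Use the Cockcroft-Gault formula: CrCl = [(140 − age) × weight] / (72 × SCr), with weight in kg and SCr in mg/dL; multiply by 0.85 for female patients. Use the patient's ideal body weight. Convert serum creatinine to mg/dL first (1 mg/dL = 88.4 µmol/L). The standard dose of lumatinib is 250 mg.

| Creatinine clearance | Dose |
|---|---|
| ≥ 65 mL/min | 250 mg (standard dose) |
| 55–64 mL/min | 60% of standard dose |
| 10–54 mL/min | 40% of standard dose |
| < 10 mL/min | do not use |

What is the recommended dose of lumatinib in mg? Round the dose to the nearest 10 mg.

100 mg

SCr = 345 / 88.4 = 3.903 mg/dL
CrCl = (140 − 34) × 82.1 / (72 × 3.903) × 0.85 = 8702.6 / 281.02 × 0.85 ≈ 26.3 mL/min
CrCl ≈ 26 mL/min → bracket 10–54 mL/min.
40% of 250 mg = 100 mg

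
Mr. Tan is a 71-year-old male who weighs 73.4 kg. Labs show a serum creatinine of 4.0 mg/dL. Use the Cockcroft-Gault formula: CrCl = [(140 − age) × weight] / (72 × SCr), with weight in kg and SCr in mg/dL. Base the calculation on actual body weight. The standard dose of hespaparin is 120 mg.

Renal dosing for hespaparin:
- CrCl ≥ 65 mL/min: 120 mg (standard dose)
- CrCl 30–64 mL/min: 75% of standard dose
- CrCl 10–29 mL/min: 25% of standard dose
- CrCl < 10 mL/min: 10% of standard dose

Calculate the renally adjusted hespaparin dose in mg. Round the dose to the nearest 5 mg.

CrCl = (140 − 71) × 73.4 / (72 × 4) = 5064.6 / 288.00 ≈ 17.6 mL/min
CrCl ≈ 18 mL/min → bracket 10–29 mL/min.
25% of 120 mg = 30 mg

30 mg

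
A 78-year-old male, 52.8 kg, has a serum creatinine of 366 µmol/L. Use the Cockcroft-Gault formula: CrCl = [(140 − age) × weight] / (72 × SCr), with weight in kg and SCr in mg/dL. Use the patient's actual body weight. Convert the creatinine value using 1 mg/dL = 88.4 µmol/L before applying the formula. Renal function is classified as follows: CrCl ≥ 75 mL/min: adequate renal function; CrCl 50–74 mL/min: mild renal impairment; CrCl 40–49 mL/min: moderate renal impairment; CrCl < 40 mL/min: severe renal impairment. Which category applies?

SCr = 366 / 88.4 = 4.14 mg/dL
CrCl = (140 − 78) × 52.8 / (72 × 4.14) = 3273.6 / 298.08 ≈ 11.0 mL/min
11 mL/min falls in the 'severe renal impairment' range.

severe renal impairment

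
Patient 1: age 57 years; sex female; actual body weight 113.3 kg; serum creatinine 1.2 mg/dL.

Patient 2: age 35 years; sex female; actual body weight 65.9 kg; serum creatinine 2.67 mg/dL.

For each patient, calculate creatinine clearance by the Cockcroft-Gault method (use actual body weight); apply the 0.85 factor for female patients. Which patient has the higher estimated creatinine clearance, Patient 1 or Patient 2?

Patient 1: CrCl = (140 − 57) × 113.3 / (72 × 1.2) × 0.85 = 9403.9 / 86.40 × 0.85 ≈ 92.5 mL/min
Patient 2: CrCl = (140 − 35) × 65.9 / (72 × 2.67) × 0.85 = 6919.5 / 192.24 × 0.85 ≈ 30.6 mL/min
92.5 vs 30.6 mL/min → Patient 1 is higher.

Patient 1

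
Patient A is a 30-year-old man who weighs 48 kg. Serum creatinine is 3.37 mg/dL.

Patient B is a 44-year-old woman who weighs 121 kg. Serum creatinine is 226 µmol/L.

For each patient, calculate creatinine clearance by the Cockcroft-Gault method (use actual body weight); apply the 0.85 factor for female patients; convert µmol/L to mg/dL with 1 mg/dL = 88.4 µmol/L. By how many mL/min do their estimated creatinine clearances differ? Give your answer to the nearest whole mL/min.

32 mL/min

Patient A: CrCl = (140 − 30) × 48 / (72 × 3.37) = 5280.0 / 242.64 ≈ 21.8 mL/min
Patient B: SCr = 226 / 88.4 = 2.557 mg/dL
Patient B: CrCl = (140 − 44) × 121 / (72 × 2.557) × 0.85 = 11616.0 / 184.10 × 0.85 ≈ 53.6 mL/min
|21.8 − 53.6| = 31.8 mL/min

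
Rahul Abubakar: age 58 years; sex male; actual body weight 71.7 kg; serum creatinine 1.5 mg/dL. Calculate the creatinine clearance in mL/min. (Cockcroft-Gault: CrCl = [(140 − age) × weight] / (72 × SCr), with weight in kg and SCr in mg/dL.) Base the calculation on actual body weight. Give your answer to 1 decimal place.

CrCl = (140 − 58) × 71.7 / (72 × 1.5) = 5879.4 / 108.00 ≈ 54.4 mL/min

54.4 mL/min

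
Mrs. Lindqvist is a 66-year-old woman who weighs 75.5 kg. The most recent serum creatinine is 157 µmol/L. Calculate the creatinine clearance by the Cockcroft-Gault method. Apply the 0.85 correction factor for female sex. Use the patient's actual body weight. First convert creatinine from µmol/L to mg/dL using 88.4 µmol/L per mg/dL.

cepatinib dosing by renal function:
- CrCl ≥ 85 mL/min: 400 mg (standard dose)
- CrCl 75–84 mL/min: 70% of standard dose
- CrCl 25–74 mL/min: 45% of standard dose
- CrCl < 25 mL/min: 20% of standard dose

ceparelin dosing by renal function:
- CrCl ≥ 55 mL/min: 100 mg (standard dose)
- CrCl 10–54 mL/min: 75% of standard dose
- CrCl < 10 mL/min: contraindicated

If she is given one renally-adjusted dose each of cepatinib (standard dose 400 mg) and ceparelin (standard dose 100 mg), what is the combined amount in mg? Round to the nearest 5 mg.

255 mg

SCr = 157 / 88.4 = 1.776 mg/dL
CrCl = (140 − 66) × 75.5 / (72 × 1.776) × 0.85 = 5587.0 / 127.87 × 0.85 ≈ 37.1 mL/min
CrCl ≈ 37 mL/min.
cepatinib: 25–74 mL/min → 45% of 400 mg = 180 mg.
ceparelin: 10–54 mL/min → 75% of 100 mg = 75 mg.
Total = 180 + 75 = 255 mg.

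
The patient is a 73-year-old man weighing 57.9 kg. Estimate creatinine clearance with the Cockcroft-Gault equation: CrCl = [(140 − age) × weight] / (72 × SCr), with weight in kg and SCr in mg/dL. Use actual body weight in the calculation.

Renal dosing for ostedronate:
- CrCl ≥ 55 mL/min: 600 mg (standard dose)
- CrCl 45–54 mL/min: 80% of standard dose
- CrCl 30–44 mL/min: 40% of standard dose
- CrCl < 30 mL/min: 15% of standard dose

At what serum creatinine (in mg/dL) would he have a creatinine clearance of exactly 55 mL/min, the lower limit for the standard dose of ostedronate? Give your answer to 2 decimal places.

Standard dose requires CrCl ≥ 55 mL/min.
Set (140 − 73) × 57.9 / (72 × SCr) = 55
SCr = (140 − 73) × 57.9 / (72 × 55) = 0.980 mg/dL

0.98 mg/dL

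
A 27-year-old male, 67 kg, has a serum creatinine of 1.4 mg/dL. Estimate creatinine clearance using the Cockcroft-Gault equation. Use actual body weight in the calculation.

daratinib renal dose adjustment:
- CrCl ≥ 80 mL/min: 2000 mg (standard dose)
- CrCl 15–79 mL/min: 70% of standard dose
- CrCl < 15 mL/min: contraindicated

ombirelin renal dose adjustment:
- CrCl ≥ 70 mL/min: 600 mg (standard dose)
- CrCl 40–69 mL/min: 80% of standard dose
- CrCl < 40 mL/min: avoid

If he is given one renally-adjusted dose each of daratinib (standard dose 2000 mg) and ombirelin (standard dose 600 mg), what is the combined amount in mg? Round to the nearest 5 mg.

2000 mg

CrCl = (140 − 27) × 67 / (72 × 1.4) = 7571.0 / 100.80 ≈ 75.1 mL/min
CrCl ≈ 75 mL/min.
daratinib: 15–79 mL/min → 70% of 2000 mg = 1400 mg.
ombirelin: ≥ 70 mL/min → 100% of 600 mg = 600 mg.
Total = 1400 + 600 = 2000 mg.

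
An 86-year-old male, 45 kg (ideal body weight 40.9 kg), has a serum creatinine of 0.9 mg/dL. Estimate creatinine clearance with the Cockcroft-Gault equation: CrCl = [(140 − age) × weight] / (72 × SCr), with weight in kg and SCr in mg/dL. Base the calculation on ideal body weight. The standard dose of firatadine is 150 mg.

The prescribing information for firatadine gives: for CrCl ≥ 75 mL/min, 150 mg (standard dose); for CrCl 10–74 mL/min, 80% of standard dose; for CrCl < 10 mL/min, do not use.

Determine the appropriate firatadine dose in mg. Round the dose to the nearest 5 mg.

120 mg

CrCl = (140 − 86) × 40.9 / (72 × 0.9) = 2208.6 / 64.80 ≈ 34.1 mL/min
CrCl ≈ 34 mL/min → bracket 10–74 mL/min.
80% of 150 mg = 120 mg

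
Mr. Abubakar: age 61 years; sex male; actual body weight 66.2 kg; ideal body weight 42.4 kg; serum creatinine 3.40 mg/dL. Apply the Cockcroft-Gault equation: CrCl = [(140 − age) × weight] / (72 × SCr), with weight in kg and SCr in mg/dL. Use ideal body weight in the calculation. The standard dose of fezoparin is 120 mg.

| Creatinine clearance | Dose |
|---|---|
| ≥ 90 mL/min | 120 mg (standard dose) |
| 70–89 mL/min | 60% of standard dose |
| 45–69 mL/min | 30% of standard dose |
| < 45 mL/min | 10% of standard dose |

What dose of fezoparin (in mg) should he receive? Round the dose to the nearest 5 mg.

CrCl = (140 − 61) × 42.4 / (72 × 3.4) = 3349.6 / 244.80 ≈ 13.7 mL/min
CrCl ≈ 14 mL/min → bracket < 45 mL/min.
10% of 120 mg = 12 mg → 10 mg

10 mg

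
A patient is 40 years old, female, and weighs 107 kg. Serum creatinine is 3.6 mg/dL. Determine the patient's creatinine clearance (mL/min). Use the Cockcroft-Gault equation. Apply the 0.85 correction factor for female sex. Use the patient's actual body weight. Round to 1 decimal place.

CrCl = (140 − 40) × 107 / (72 × 3.6) × 0.85 = 10700.0 / 259.20 × 0.85 ≈ 35.1 mL/min

35.1 mL/min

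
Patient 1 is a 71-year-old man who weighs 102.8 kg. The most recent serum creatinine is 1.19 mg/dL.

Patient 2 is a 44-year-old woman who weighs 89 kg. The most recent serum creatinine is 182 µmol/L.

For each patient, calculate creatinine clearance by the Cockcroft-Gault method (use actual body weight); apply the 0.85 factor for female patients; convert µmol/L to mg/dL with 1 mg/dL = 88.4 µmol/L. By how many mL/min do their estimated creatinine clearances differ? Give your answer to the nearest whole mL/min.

34 mL/min

Patient 1: CrCl = (140 − 71) × 102.8 / (72 × 1.19) = 7093.2 / 85.68 ≈ 82.8 mL/min
Patient 2: SCr = 182 / 88.4 = 2.059 mg/dL
Patient 2: CrCl = (140 − 44) × 89 / (72 × 2.059) × 0.85 = 8544.0 / 148.25 × 0.85 ≈ 49.0 mL/min
|82.8 − 49.0| = 33.8 mL/min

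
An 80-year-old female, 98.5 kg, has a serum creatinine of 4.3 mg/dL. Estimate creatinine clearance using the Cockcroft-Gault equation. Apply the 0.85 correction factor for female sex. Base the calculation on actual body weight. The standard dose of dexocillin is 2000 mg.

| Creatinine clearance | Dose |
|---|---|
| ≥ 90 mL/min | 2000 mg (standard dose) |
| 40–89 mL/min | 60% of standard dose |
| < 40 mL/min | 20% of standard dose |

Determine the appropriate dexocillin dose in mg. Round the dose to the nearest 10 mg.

CrCl = (140 − 80) × 98.5 / (72 × 4.3) × 0.85 = 5910.0 / 309.60 × 0.85 ≈ 16.2 mL/min
CrCl ≈ 16 mL/min → bracket < 40 mL/min.
20% of 2000 mg = 400 mg

400 mg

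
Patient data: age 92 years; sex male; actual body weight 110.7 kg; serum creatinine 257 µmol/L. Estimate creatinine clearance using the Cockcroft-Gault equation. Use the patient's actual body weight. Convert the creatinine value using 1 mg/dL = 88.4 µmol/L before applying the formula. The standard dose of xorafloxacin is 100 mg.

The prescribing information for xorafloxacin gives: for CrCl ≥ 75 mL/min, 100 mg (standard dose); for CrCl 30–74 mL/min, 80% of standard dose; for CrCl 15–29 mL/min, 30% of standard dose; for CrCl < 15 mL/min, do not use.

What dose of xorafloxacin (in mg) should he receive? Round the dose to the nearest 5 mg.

SCr = 257 / 88.4 = 2.907 mg/dL
CrCl = (140 − 92) × 110.7 / (72 × 2.907) = 5313.6 / 209.30 ≈ 25.4 mL/min
CrCl ≈ 25 mL/min → bracket 15–29 mL/min.
30% of 100 mg = 30 mg

30 mg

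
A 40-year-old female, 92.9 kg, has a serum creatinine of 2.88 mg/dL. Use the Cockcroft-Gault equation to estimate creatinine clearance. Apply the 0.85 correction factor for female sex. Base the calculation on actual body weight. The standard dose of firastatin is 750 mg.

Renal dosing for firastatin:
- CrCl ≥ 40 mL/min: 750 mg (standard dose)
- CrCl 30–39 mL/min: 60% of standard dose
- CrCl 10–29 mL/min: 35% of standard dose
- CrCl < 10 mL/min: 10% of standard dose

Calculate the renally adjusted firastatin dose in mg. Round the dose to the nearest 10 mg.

CrCl = (140 − 40) × 92.9 / (72 × 2.88) × 0.85 = 9290.0 / 207.36 × 0.85 ≈ 38.1 mL/min
CrCl ≈ 38 mL/min → bracket 30–39 mL/min.
60% of 750 mg = 450 mg

450 mg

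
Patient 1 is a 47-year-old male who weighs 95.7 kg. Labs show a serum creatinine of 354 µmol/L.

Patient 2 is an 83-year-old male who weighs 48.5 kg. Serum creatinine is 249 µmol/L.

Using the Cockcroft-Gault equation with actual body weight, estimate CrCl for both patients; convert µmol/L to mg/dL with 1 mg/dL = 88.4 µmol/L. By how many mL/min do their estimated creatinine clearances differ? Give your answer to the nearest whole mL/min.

17 mL/min

Patient 1: SCr = 354 / 88.4 = 4.005 mg/dL
Patient 1: CrCl = (140 − 47) × 95.7 / (72 × 4.005) = 8900.1 / 288.36 ≈ 30.9 mL/min
Patient 2: SCr = 249 / 88.4 = 2.817 mg/dL
Patient 2: CrCl = (140 − 83) × 48.5 / (72 × 2.817) = 2764.5 / 202.82 ≈ 13.6 mL/min
|30.9 − 13.6| = 17.3 mL/min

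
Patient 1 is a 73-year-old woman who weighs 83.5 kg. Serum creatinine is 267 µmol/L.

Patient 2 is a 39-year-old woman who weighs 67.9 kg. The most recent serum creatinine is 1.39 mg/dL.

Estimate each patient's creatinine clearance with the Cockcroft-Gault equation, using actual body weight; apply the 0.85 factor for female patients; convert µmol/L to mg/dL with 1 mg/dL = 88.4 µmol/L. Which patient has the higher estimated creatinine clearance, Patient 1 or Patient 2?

Patient 2

Patient 1: SCr = 267 / 88.4 = 3.02 mg/dL
Patient 1: CrCl = (140 − 73) × 83.5 / (72 × 3.02) × 0.85 = 5594.5 / 217.44 × 0.85 ≈ 21.9 mL/min
Patient 2: CrCl = (140 − 39) × 67.9 / (72 × 1.39) × 0.85 = 6857.9 / 100.08 × 0.85 ≈ 58.2 mL/min
21.9 vs 58.2 mL/min → Patient 2 is higher.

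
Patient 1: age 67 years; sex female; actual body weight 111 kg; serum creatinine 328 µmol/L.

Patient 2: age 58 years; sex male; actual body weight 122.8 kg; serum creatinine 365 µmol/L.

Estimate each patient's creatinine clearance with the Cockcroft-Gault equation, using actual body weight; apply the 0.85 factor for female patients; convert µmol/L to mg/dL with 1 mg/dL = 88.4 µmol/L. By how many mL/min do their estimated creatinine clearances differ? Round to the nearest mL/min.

Patient 1: SCr = 328 / 88.4 = 3.71 mg/dL
Patient 1: CrCl = (140 − 67) × 111 / (72 × 3.71) × 0.85 = 8103.0 / 267.12 × 0.85 ≈ 25.8 mL/min
Patient 2: SCr = 365 / 88.4 = 4.129 mg/dL
Patient 2: CrCl = (140 − 58) × 122.8 / (72 × 4.129) = 10069.6 / 297.29 ≈ 33.9 mL/min
|25.8 − 33.9| = 8.1 mL/min

8 mL/min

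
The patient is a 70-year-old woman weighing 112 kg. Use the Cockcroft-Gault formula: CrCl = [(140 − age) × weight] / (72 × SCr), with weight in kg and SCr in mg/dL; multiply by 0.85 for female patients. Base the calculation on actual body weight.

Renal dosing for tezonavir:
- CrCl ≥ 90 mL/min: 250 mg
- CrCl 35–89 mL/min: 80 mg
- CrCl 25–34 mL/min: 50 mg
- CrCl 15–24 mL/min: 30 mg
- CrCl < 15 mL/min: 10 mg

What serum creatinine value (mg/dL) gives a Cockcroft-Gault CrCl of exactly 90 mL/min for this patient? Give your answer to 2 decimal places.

1.03 mg/dL

Standard dose requires CrCl ≥ 90 mL/min.
Set (140 − 70) × 112 × 0.85 / (72 × SCr) = 90
SCr = (140 − 70) × 112 × 0.85 / (72 × 90) = 1.028 mg/dL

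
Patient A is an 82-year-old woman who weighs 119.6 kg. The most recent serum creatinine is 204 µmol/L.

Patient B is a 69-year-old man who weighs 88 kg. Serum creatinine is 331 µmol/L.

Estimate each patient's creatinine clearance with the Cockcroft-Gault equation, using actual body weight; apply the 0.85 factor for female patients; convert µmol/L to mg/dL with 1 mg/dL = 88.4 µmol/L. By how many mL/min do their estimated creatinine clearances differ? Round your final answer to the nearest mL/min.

12 mL/min

Patient A: SCr = 204 / 88.4 = 2.308 mg/dL
Patient A: CrCl = (140 − 82) × 119.6 / (72 × 2.308) × 0.85 = 6936.8 / 166.18 × 0.85 ≈ 35.5 mL/min
Patient B: SCr = 331 / 88.4 = 3.744 mg/dL
Patient B: CrCl = (140 − 69) × 88 / (72 × 3.744) = 6248.0 / 269.57 ≈ 23.2 mL/min
|35.5 − 23.2| = 12.3 mL/min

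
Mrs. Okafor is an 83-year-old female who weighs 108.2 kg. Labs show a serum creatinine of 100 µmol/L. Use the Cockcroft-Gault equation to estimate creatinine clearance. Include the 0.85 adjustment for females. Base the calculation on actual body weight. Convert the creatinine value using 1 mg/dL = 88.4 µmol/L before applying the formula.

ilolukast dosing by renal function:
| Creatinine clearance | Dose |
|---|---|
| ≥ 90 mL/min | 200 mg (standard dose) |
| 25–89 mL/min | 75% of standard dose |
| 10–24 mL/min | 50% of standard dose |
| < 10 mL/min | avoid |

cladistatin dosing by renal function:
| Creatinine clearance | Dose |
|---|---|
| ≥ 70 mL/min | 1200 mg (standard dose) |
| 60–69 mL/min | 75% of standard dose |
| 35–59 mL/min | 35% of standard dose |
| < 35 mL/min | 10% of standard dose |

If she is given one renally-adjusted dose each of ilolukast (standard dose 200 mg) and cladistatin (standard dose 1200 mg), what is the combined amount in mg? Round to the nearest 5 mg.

1050 mg

SCr = 100 / 88.4 = 1.131 mg/dL
CrCl = (140 − 83) × 108.2 / (72 × 1.131) × 0.85 = 6167.4 / 81.43 × 0.85 ≈ 64.4 mL/min
CrCl ≈ 64 mL/min.
ilolukast: 25–89 mL/min → 75% of 200 mg = 150 mg.
cladistatin: 60–69 mL/min → 75% of 1200 mg = 900 mg.
Total = 150 + 900 = 1050 mg.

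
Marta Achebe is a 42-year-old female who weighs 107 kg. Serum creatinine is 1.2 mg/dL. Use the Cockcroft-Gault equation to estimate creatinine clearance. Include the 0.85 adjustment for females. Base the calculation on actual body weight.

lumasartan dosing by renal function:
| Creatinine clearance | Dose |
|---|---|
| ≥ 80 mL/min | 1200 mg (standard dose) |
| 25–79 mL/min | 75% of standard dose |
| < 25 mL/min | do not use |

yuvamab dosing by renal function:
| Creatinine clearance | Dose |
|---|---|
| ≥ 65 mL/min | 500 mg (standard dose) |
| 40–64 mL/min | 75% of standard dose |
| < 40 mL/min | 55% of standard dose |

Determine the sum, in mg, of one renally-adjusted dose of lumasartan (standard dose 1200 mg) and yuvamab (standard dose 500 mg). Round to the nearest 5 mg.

CrCl = (140 − 42) × 107 / (72 × 1.2) × 0.85 = 10486.0 / 86.40 × 0.85 ≈ 103.2 mL/min
CrCl ≈ 103 mL/min.
lumasartan: ≥ 80 mL/min → 100% of 1200 mg = 1200 mg.
yuvamab: ≥ 65 mL/min → 100% of 500 mg = 500 mg.
Total = 1200 + 500 = 1700 mg.

1700 mg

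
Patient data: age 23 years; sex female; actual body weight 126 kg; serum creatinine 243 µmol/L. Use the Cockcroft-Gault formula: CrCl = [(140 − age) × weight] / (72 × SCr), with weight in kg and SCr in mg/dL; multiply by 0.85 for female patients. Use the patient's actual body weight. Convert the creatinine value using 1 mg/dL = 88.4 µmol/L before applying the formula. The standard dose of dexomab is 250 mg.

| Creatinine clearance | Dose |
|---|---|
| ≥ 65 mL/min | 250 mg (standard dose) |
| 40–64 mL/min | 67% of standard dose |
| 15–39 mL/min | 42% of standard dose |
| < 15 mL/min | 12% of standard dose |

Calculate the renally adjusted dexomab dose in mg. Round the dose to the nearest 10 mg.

SCr = 243 / 88.4 = 2.749 mg/dL
CrCl = (140 − 23) × 126 / (72 × 2.749) × 0.85 = 14742.0 / 197.93 × 0.85 ≈ 63.3 mL/min
CrCl ≈ 63 mL/min → bracket 40–64 mL/min.
67% of 250 mg = 167.5 mg → 170 mg

170 mg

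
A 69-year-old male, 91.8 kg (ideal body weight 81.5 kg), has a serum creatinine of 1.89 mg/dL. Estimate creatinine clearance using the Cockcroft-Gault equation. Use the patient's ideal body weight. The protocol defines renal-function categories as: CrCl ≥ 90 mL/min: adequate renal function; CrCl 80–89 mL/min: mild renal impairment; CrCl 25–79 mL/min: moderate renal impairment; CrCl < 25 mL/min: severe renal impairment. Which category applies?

moderate renal impairment

CrCl = (140 − 69) × 81.5 / (72 × 1.89) = 5786.5 / 136.08 ≈ 42.5 mL/min
43 mL/min falls in the 'moderate renal impairment' range.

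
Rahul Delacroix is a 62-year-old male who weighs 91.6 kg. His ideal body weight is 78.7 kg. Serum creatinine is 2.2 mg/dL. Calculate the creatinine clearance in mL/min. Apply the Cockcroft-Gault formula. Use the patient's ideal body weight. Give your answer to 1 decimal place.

38.8 mL/min

CrCl = (140 − 62) × 78.7 / (72 × 2.2) = 6138.6 / 158.40 ≈ 38.8 mL/min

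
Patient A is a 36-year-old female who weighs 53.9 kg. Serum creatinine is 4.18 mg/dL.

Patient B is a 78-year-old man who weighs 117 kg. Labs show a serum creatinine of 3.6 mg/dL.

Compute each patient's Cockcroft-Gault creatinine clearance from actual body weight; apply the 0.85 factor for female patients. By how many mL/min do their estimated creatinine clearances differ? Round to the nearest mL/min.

12 mL/min

Patient A: CrCl = (140 − 36) × 53.9 / (72 × 4.18) × 0.85 = 5605.6 / 300.96 × 0.85 ≈ 15.8 mL/min
Patient B: CrCl = (140 − 78) × 117 / (72 × 3.6) = 7254.0 / 259.20 ≈ 28.0 mL/min
|15.8 − 28.0| = 12.2 mL/min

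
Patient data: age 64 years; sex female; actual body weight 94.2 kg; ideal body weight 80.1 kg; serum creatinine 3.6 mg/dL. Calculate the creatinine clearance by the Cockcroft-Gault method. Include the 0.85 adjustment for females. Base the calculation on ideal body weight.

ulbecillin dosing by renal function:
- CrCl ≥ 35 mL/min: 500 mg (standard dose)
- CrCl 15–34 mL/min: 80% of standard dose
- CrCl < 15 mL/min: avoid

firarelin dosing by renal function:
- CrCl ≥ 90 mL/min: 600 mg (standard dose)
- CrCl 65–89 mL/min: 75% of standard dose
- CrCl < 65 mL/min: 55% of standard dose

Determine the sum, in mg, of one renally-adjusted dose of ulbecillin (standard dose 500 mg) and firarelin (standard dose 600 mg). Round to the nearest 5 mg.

730 mg

CrCl = (140 − 64) × 80.1 / (72 × 3.6) × 0.85 = 6087.6 / 259.20 × 0.85 ≈ 20.0 mL/min
CrCl ≈ 20 mL/min.
ulbecillin: 15–34 mL/min → 80% of 500 mg = 400 mg.
firarelin: < 65 mL/min → 55% of 600 mg = 330 mg.
Total = 400 + 330 = 730 mg.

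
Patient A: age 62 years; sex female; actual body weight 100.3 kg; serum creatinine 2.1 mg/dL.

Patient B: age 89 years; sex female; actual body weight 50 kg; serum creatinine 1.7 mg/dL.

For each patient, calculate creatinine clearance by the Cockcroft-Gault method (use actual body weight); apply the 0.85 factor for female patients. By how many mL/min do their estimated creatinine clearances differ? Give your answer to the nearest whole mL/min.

26 mL/min

Patient A: CrCl = (140 − 62) × 100.3 / (72 × 2.1) × 0.85 = 7823.4 / 151.20 × 0.85 ≈ 44.0 mL/min
Patient B: CrCl = (140 − 89) × 50 / (72 × 1.7) × 0.85 = 2550.0 / 122.40 × 0.85 ≈ 17.7 mL/min
|44.0 − 17.7| = 26.3 mL/min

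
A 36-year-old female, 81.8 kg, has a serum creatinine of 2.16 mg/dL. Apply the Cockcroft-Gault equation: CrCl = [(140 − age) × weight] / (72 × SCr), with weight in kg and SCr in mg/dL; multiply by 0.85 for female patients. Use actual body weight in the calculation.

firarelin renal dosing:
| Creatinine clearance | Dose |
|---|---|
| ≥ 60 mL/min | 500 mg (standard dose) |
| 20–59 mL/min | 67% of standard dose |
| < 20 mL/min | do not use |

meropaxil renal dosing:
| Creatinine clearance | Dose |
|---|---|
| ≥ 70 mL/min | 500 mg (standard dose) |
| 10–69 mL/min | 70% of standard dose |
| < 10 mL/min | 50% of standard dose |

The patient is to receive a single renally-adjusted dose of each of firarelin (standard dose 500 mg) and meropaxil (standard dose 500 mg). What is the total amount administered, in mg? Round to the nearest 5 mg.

685 mg

CrCl = (140 − 36) × 81.8 / (72 × 2.16) × 0.85 = 8507.2 / 155.52 × 0.85 ≈ 46.5 mL/min
CrCl ≈ 46 mL/min.
firarelin: 20–59 mL/min → 67% of 500 mg = 335 mg.
meropaxil: 10–69 mL/min → 70% of 500 mg = 350 mg.
Total = 335 + 350 = 685 mg.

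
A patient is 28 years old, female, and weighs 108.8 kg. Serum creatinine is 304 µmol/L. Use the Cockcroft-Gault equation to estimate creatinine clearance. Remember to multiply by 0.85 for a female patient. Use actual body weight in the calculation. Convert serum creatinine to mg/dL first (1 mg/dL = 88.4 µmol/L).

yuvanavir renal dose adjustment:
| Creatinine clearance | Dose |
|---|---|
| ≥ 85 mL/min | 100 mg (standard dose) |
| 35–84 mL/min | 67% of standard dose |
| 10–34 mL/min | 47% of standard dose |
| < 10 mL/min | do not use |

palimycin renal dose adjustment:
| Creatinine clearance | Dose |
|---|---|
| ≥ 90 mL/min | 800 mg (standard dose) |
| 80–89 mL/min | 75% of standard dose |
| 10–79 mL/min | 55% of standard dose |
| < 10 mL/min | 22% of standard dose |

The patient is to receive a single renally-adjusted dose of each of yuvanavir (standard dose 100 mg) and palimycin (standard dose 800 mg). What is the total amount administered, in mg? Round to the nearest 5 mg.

SCr = 304 / 88.4 = 3.439 mg/dL
CrCl = (140 − 28) × 108.8 / (72 × 3.439) × 0.85 = 12185.6 / 247.61 × 0.85 ≈ 41.8 mL/min
CrCl ≈ 42 mL/min.
yuvanavir: 35–84 mL/min → 67% of 100 mg = 67 mg.
palimycin: 10–79 mL/min → 55% of 800 mg = 440 mg.
Total = 67 + 440 = 507 mg.

505 mg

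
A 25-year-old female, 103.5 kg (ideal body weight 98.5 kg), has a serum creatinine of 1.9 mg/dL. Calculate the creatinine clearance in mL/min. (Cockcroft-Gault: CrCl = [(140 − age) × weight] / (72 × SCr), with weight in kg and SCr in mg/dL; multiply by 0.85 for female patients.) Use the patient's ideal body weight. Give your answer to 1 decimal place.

70.4 mL/min

CrCl = (140 − 25) × 98.5 / (72 × 1.9) × 0.85 = 11327.5 / 136.80 × 0.85 ≈ 70.4 mL/min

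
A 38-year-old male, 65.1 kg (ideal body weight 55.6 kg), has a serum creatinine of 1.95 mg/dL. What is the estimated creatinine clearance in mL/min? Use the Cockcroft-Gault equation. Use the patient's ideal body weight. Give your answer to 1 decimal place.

CrCl = (140 − 38) × 55.6 / (72 × 1.95) = 5671.2 / 140.40 ≈ 40.4 mL/min

40.4 mL/min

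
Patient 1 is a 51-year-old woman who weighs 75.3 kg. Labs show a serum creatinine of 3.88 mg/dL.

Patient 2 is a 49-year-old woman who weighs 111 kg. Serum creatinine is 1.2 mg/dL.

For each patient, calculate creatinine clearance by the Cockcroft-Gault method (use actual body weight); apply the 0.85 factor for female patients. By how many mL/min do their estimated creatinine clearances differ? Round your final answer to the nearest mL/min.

79 mL/min

Patient 1: CrCl = (140 − 51) × 75.3 / (72 × 3.88) × 0.85 = 6701.7 / 279.36 × 0.85 ≈ 20.4 mL/min
Patient 2: CrCl = (140 − 49) × 111 / (72 × 1.2) × 0.85 = 10101.0 / 86.40 × 0.85 ≈ 99.4 mL/min
|20.4 − 99.4| = 79.0 mL/min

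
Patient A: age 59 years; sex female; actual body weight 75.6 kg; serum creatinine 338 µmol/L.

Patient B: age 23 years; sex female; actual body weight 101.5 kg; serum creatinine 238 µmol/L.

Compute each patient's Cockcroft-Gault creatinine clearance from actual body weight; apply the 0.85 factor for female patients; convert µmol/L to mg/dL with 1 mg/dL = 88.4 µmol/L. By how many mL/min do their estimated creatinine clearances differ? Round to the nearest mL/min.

33 mL/min

Patient A: SCr = 338 / 88.4 = 3.824 mg/dL
Patient A: CrCl = (140 − 59) × 75.6 / (72 × 3.824) × 0.85 = 6123.6 / 275.33 × 0.85 ≈ 18.9 mL/min
Patient B: SCr = 238 / 88.4 = 2.692 mg/dL
Patient B: CrCl = (140 − 23) × 101.5 / (72 × 2.692) × 0.85 = 11875.5 / 193.82 × 0.85 ≈ 52.1 mL/min
|18.9 − 52.1| = 33.2 mL/min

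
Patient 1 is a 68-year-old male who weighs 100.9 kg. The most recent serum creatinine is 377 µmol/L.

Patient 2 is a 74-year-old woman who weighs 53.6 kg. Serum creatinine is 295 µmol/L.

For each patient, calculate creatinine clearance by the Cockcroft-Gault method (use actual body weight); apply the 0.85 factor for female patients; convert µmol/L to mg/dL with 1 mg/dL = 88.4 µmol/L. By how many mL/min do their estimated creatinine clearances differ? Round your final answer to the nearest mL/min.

11 mL/min

Patient 1: SCr = 377 / 88.4 = 4.265 mg/dL
Patient 1: CrCl = (140 − 68) × 100.9 / (72 × 4.265) = 7264.8 / 307.08 ≈ 23.7 mL/min
Patient 2: SCr = 295 / 88.4 = 3.337 mg/dL
Patient 2: CrCl = (140 − 74) × 53.6 / (72 × 3.337) × 0.85 = 3537.6 / 240.26 × 0.85 ≈ 12.5 mL/min
|23.7 − 12.5| = 11.2 mL/min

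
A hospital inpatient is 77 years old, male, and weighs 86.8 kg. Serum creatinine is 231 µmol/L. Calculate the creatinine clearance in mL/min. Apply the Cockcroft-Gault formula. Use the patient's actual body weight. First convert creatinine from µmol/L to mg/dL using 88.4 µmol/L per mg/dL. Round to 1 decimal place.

SCr = 231 / 88.4 = 2.613 mg/dL
CrCl = (140 − 77) × 86.8 / (72 × 2.613) = 5468.4 / 188.14 ≈ 29.1 mL/min

29.1 mL/min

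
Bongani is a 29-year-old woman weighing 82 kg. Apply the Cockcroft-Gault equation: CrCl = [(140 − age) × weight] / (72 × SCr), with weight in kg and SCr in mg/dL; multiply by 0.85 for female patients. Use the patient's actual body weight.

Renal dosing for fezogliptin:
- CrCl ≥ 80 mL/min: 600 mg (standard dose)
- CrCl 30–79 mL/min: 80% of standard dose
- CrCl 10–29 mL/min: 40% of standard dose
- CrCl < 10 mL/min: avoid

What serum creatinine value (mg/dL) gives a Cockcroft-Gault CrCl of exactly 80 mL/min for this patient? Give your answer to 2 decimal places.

Standard dose requires CrCl ≥ 80 mL/min.
Set (140 − 29) × 82 × 0.85 / (72 × SCr) = 80
SCr = (140 − 29) × 82 × 0.85 / (72 × 80) = 1.343 mg/dL

1.34 mg/dL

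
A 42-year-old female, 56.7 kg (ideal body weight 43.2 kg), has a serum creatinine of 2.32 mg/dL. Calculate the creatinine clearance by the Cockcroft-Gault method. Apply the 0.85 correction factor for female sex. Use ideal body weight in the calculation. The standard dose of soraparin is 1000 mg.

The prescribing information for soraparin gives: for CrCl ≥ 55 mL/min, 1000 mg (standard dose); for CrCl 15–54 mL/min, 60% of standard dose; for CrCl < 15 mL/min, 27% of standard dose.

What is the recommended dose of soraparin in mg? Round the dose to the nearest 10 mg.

CrCl = (140 − 42) × 43.2 / (72 × 2.32) × 0.85 = 4233.6 / 167.04 × 0.85 ≈ 21.5 mL/min
CrCl ≈ 22 mL/min → bracket 15–54 mL/min.
60% of 1000 mg = 600 mg

600 mg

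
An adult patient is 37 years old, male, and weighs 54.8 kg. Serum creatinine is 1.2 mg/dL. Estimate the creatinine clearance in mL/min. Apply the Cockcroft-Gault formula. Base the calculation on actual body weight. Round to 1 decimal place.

65.3 mL/min

CrCl = (140 − 37) × 54.8 / (72 × 1.2) = 5644.4 / 86.40 ≈ 65.3 mL/min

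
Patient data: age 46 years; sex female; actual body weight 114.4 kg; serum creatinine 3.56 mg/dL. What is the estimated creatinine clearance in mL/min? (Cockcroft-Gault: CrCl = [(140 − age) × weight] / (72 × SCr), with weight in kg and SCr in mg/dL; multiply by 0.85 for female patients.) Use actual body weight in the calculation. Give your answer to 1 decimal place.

CrCl = (140 − 46) × 114.4 / (72 × 3.56) × 0.85 = 10753.6 / 256.32 × 0.85 ≈ 35.7 mL/min

35.7 mL/min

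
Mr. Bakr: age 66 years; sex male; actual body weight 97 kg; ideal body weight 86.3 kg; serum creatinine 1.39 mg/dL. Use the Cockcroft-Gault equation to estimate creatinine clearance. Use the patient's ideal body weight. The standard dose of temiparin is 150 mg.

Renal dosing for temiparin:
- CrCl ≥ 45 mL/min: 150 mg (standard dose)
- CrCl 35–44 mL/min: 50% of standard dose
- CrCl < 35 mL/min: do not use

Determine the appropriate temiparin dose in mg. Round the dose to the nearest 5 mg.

CrCl = (140 − 66) × 86.3 / (72 × 1.39) = 6386.2 / 100.08 ≈ 63.8 mL/min
CrCl ≈ 64 mL/min → bracket ≥ 45 mL/min.
100% of 150 mg = 150 mg

150 mg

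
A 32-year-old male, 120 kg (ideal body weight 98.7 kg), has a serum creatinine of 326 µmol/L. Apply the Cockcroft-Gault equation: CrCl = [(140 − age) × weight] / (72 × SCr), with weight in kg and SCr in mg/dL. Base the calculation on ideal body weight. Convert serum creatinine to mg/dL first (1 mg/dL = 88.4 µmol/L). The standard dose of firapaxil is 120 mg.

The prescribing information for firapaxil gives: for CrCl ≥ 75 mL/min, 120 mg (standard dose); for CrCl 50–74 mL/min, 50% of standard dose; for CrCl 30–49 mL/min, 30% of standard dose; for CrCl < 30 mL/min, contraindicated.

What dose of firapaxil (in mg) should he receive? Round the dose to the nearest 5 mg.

SCr = 326 / 88.4 = 3.688 mg/dL
CrCl = (140 − 32) × 98.7 / (72 × 3.688) = 10659.6 / 265.54 ≈ 40.1 mL/min
CrCl ≈ 40 mL/min → bracket 30–49 mL/min.
30% of 120 mg = 36 mg → 35 mg

35 mg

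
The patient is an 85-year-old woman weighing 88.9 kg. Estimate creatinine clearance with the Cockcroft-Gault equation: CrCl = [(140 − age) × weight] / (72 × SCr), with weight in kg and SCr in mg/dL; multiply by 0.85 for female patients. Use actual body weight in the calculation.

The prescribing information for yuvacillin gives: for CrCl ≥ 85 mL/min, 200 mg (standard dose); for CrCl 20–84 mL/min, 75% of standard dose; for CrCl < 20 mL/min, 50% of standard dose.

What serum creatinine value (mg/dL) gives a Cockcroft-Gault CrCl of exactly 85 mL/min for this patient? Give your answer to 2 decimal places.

0.68 mg/dL

Standard dose requires CrCl ≥ 85 mL/min.
Set (140 − 85) × 88.9 × 0.85 / (72 × SCr) = 85
SCr = (140 − 85) × 88.9 × 0.85 / (72 × 85) = 0.679 mg/dL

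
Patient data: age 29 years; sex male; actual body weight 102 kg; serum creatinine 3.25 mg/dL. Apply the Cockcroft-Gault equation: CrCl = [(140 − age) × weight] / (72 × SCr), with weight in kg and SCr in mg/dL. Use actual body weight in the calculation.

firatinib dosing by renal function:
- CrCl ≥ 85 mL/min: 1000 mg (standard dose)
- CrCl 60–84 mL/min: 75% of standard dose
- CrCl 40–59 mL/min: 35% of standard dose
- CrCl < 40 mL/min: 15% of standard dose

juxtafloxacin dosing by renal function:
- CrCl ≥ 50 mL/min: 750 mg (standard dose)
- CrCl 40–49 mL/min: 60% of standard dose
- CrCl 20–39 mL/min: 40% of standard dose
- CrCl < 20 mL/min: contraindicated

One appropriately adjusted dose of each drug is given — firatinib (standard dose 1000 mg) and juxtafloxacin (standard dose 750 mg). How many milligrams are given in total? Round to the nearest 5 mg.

800 mg

CrCl = (140 − 29) × 102 / (72 × 3.25) = 11322.0 / 234.00 ≈ 48.4 mL/min
CrCl ≈ 48 mL/min.
firatinib: 40–59 mL/min → 35% of 1000 mg = 350 mg.
juxtafloxacin: 40–49 mL/min → 60% of 750 mg = 450 mg.
Total = 350 + 450 = 800 mg.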